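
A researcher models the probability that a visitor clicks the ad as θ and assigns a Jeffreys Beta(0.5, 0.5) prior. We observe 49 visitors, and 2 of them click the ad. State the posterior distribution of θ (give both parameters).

Observing 2 successes and 47 failures updates Beta(0.5, 0.5) by adding the success and failure counts to the two shape parameters: α = 0.5+2 = 2.5, β = 0.5+47 = 47.5.

Posterior: Beta(2.5, 47.5)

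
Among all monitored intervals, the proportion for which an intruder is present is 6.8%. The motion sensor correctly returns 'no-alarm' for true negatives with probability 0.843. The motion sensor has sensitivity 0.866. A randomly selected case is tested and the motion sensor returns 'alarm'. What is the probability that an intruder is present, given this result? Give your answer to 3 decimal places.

Let H be the event that an intruder is present. P(H) = 0.068, so P(¬H) = 0.932. With E the 'alarm' result, P(E|H) = 0.866 and P(E|¬H) = 0.157.
P(E) = 0.866·0.068 + 0.157·0.932 = 0.058888 + 0.14632 = 0.20521.
By Bayes' theorem, P(H|E) = 0.058888 / 0.20521 = 0.287.

P(H | E) ≈ 0.287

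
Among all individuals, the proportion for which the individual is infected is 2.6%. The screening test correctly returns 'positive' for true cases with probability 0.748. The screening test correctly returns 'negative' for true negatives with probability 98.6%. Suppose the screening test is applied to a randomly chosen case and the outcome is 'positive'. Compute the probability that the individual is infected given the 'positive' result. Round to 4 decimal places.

P(H | E) ≈ 0.5878

Write H for 'the individual is infected'. Prior odds H:¬H = 0.026/0.974 = 0.026694. For the 'positive' outcome, the likelihood ratio is 0.748/0.014 = 53.429.
Posterior odds = 0.026694 × 53.429 = 1.4262, so P(H|E) = 1.4262/(1+1.4262) = 0.5878.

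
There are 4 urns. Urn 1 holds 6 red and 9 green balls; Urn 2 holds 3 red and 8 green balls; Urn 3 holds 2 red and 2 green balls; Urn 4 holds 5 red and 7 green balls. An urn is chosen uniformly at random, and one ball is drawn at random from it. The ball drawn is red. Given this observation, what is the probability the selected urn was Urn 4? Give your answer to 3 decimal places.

P(red|Urn 1) = 0.4; P(red|Urn 2) = 0.2727; P(red|Urn 3) = 0.5; P(red|Urn 4) = 0.4167.
Prior × likelihood for each source: 0.25·0.4=0.1000, 0.25·0.2727=0.06818, 0.25·0.5=0.1250, 0.25·0.4167=0.1042. Summing gives P(red) = 0.39735.
P(Urn 4 | red) = 0.1042 / 0.39735 = 0.262.

Posterior probability ≈ 0.262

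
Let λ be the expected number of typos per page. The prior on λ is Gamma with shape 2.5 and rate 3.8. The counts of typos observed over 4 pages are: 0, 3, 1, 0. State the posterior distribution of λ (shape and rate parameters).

The Poisson likelihood adds the total count to the shape and the number of exposure periods to the rate. Here ∑xᵢ = 4 and n = 4, so shape 2.5→6.5 and rate 3.8→7.8.

Posterior: Gamma(shape=6.5, rate=7.8)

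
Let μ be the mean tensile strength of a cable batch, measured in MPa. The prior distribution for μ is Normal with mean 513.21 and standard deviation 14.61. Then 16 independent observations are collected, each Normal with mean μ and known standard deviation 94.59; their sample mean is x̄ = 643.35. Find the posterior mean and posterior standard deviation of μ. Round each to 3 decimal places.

With known σ, the Normal prior is conjugate. Weight on the data is w = (n/σ²)/(n/σ² + 1/τ₀²) = 0.00178826/(0.00178826+0.00468489) = 0.27626.
Posterior mean = w·x̄ + (1−w)·μ₀ = 0.27626·643.35 + 0.72374·513.21 = 549.162. Posterior variance = 1/(0.00178826+0.00468489) = 154.484, so SD = 12.429.

Posterior mean ≈ 549.162; posterior SD ≈ 12.429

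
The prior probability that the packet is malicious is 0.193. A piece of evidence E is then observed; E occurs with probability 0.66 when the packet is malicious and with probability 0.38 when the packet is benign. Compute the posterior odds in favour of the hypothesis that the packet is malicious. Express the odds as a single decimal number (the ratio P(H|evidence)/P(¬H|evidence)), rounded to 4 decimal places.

Posterior odds ≈ 0.4154

Prior odds = 0.193/(1−0.193) = 0.23916. In log-odds, ln(0.23916) = -1.4306.
Add log likelihood ratio: ln(1.7368) = 0.55207.
Posterior log-odds = -0.87856, so posterior odds = exp(-0.87856) = 0.41538.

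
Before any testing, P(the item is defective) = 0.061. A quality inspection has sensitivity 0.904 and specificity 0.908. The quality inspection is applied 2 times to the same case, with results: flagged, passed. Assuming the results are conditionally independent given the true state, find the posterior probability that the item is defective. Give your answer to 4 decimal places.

Posterior P(H) ≈ 0.0632

Let H be the event that the item is defective; start with P(H) = 0.061. P('flagged'|H) = 0.904, P('flagged'|¬H) = 0.092.
Update on result 1 ('flagged'): P(H) ← 0.904·0.0610 / (0.904·0.0610 + 0.092·0.9390) = 0.055144/0.14153 = 0.3896.
Update on result 2 ('passed'): P(H) ← 0.096·0.3896 / (0.096·0.3896 + 0.908·0.6104) = 0.037404/0.59163 = 0.0632.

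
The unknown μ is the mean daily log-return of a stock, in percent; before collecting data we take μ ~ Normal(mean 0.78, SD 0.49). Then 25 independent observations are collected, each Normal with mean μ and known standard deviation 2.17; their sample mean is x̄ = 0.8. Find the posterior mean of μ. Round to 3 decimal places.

Prior precision 1/τ₀² = 1/0.49² = 4.16493; data precision n/σ² = 25/2.17² = 5.30910.
Posterior precision = 4.16493 + 5.30910 = 9.47403.
Posterior mean = (4.16493·0.78 + 5.30910·0.8) / 9.47403 = 0.791.

Posterior mean ≈ 0.791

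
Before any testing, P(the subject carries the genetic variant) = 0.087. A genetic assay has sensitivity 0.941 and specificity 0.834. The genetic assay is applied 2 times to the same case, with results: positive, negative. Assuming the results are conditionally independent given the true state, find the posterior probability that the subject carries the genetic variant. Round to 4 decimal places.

Let H be the event that the subject carries the genetic variant; start with P(H) = 0.087. P('positive'|H) = 0.941, P('positive'|¬H) = 0.166.
Update on result 1 ('positive'): P(H) ← 0.941·0.0870 / (0.941·0.0870 + 0.166·0.9130) = 0.081867/0.23343 = 0.3507.
Update on result 2 ('negative'): P(H) ← 0.059·0.3507 / (0.059·0.3507 + 0.834·0.6493) = 0.020693/0.56219 = 0.0368.

Posterior P(H) ≈ 0.0368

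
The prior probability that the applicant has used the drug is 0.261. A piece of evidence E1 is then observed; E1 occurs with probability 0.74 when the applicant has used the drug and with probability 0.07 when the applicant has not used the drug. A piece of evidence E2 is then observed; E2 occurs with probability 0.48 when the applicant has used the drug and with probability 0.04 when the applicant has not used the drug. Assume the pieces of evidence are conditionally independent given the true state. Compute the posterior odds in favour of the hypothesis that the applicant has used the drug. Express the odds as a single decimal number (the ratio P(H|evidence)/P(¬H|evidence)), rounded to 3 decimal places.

Prior odds = 0.261/(1−0.261) = 0.35318.
Likelihood ratio for E1 = 0.74/0.07 = 10.571.
Likelihood ratio for E2 = 0.48/0.04 = 12.000.
Posterior odds = prior odds × LR₁ × LR₂ = 44.803.

Posterior odds ≈ 44.803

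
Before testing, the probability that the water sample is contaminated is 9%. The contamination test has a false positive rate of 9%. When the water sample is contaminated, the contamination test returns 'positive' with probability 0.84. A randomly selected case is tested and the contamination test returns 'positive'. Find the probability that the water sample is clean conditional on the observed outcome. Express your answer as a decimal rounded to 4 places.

P(¬H | E) ≈ 0.5200

Write H for 'the water sample is contaminated'. Prior odds H:¬H = 0.09/0.91 = 0.098901. For the 'positive' outcome, the likelihood ratio is 0.84/0.09 = 9.3333.
Posterior odds = 0.098901 × 9.3333 = 0.92308, so P(H|E) = 0.92308/(1+0.92308) = 0.4800. Then P(¬H|E) = 1 − 0.4800 = 0.5200.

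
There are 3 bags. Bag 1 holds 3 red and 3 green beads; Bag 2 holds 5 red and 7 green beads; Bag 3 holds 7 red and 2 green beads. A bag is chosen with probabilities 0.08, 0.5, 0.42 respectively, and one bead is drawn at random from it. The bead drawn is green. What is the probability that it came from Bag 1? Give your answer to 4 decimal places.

Posterior probability ≈ 0.0941

Tabulate prior·likelihood by source: [1] prior 0.08, lik 0.5, product 0.04000; [2] prior 0.5, lik 0.5833, product 0.2917; [3] prior 0.42, lik 0.2222, product 0.09333.
Normalizing constant = 0.42500; the posterior for Bag 1 is its product over the sum, 0.04000/0.42500 = 0.0941.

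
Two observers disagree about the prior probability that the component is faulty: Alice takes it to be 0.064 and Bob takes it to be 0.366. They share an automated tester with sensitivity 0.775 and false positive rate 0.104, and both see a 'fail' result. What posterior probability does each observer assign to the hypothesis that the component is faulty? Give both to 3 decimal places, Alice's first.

Alice: 0.338; Bob: 0.811

The likelihood ratio for a 'fail' result is 0.775/0.104 = 7.4519.
Alice: prior odds 0.064/0.936 = 0.068376; posterior odds 0.50953; posterior probability 0.338.
Bob: prior odds 0.366/0.634 = 0.57729; posterior odds 4.3019; posterior probability 0.811.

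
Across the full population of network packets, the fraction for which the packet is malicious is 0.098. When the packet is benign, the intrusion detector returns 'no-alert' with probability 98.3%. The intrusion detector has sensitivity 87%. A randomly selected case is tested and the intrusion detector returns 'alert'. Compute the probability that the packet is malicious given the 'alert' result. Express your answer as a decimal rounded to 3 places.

P(H | E) ≈ 0.848

Let H be the event that the packet is malicious. P(H) = 0.098, so P(¬H) = 0.902. With E the 'alert' result, P(E|H) = 0.87 and P(E|¬H) = 0.017.
P(E) = 0.87·0.098 + 0.017·0.902 = 0.085260 + 0.015334 = 0.10059.
By Bayes' theorem, P(H|E) = 0.085260 / 0.10059 = 0.848.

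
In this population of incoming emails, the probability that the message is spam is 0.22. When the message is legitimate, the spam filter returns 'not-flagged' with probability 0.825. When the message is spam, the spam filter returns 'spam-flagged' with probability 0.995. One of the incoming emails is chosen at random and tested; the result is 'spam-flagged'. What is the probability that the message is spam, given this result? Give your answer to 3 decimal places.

Let H be the event that the message is spam. P(H) = 0.22, so P(¬H) = 0.78. With E the 'spam-flagged' result, P(E|H) = 0.995 and P(E|¬H) = 0.175.
P(E) = 0.995·0.22 + 0.175·0.78 = 0.21890 + 0.13650 = 0.35540.
By Bayes' theorem, P(H|E) = 0.21890 / 0.35540 = 0.616.

P(H | E) ≈ 0.616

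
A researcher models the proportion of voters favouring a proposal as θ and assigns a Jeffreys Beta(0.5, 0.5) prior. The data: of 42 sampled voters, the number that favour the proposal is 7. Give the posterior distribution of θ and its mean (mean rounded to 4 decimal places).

The binomial likelihood is conjugate to the Beta prior: with 7 successes and 35 failures, the posterior is Beta(0.5+7, 0.5+35) = Beta(7.5, 35.5).
E[θ | data] = 7.5/(7.5+35.5) = 0.1744.

Posterior: Beta(7.5, 35.5); mean ≈ 0.1744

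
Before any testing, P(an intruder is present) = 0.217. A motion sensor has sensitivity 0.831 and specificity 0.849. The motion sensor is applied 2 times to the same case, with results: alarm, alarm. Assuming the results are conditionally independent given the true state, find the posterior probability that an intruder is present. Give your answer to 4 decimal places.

Posterior P(H) ≈ 0.8935

Let H be the event that an intruder is present; start with P(H) = 0.217. P('alarm'|H) = 0.831, P('alarm'|¬H) = 0.151.
Update on result 1 ('alarm'): P(H) ← 0.831·0.2170 / (0.831·0.2170 + 0.151·0.7830) = 0.18033/0.29856 = 0.6040.
Update on result 2 ('alarm'): P(H) ← 0.831·0.6040 / (0.831·0.6040 + 0.151·0.3960) = 0.50191/0.56171 = 0.8935.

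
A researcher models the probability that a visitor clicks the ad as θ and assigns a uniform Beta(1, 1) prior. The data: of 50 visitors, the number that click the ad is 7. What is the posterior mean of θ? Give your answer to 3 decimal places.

Posterior mean ≈ 0.154

Observing 7 successes and 43 failures updates Beta(1, 1) by adding the success and failure counts to the two shape parameters: α = 1+7 = 8, β = 1+43 = 44.
E[θ | data] = 8/(8+44) = 0.154.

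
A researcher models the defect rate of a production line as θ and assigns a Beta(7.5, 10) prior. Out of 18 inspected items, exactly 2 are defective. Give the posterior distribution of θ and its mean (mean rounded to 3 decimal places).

Posterior: Beta(9.5, 26); mean ≈ 0.268

The binomial likelihood is conjugate to the Beta prior: with 2 successes and 16 failures, the posterior is Beta(7.5+2, 10+16) = Beta(9.5, 26).
E[θ | data] = 9.5/(9.5+26) = 0.268.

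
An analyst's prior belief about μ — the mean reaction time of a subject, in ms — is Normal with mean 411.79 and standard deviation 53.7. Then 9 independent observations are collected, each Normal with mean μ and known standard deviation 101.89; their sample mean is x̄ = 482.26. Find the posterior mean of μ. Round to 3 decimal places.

Posterior mean ≈ 462.125

Prior precision 1/τ₀² = 1/53.7² = 0.00034678; data precision n/σ² = 9/101.89² = 0.00086692.
Posterior precision = 0.00034678 + 0.00086692 = 0.00121370.
Posterior mean = (0.00034678·411.79 + 0.00086692·482.26) / 0.00121370 = 462.125.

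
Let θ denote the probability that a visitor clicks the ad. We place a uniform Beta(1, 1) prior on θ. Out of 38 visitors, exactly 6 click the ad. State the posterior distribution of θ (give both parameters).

The binomial likelihood is conjugate to the Beta prior: with 6 successes and 32 failures, the posterior is Beta(1+6, 1+32) = Beta(7, 33).

Posterior: Beta(7, 33)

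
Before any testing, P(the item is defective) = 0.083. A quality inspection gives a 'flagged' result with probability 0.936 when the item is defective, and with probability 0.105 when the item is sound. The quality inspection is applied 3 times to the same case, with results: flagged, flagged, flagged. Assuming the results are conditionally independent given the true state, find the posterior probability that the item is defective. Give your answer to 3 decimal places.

Posterior P(H) ≈ 0.985

With H the event that the item is defective, the joint likelihood of the observed sequence is P(data|H) = 0.936·0.936·0.936 = 0.82003 and P(data|¬H) = 0.105·0.105·0.105 = 0.0011576.
Bayes: P(H|data) = 0.083·0.82003 / (0.083·0.82003 + 0.917·0.0011576) = 0.068062/0.069124 = 0.9846.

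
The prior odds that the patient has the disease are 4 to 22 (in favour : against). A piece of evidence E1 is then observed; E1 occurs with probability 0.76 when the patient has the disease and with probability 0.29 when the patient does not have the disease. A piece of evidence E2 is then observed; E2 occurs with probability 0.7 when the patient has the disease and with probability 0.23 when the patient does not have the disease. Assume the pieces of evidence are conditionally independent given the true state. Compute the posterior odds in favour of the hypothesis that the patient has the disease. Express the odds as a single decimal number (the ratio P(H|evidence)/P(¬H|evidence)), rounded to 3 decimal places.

Posterior odds ≈ 1.450

Prior odds = 4/22 = 0.18182. In log-odds, ln(0.18182) = -1.7047.
Add log likelihood ratios: ln(2.6207) + ln(3.0435) = 2.0764.
Posterior log-odds = 0.37169, so posterior odds = exp(0.37169) = 1.4502.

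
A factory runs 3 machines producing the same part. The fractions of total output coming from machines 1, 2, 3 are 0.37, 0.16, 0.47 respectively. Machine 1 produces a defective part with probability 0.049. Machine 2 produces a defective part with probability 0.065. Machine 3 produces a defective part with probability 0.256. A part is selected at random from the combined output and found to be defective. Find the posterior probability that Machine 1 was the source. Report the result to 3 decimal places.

Posterior probability ≈ 0.122

Tabulate prior·likelihood by source: [1] prior 0.37, lik 0.049, product 0.01813; [2] prior 0.16, lik 0.065, product 0.01040; [3] prior 0.47, lik 0.256, product 0.1203.
Normalizing constant = 0.14885; the posterior for Machine 1 is its product over the sum, 0.01813/0.14885 = 0.122.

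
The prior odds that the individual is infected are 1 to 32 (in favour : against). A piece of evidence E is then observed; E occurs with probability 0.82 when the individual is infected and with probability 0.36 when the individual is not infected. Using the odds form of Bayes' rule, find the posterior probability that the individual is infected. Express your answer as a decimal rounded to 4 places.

Prior odds = 1/32 = 0.031250.
Likelihood ratio for E = 0.82/0.36 = 2.2778.
Posterior odds = prior odds × LR = 0.071181.
Posterior probability = odds/(1+odds) = 0.071181/1.0712 = 0.0665.

Posterior probability ≈ 0.0665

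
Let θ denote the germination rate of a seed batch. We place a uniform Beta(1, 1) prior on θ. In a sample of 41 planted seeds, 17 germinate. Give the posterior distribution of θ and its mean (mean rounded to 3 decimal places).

The binomial likelihood is conjugate to the Beta prior: with 17 successes and 24 failures, the posterior is Beta(1+17, 1+24) = Beta(18, 25).
Posterior mean = α/(α+β) = 18/43 = 0.419.

Posterior: Beta(18, 25); mean ≈ 0.419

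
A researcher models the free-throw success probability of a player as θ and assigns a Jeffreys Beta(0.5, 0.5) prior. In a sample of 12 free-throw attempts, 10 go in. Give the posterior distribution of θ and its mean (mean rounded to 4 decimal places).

Posterior: Beta(10.5, 2.5); mean ≈ 0.8077

Observing 10 successes and 2 failures updates Beta(0.5, 0.5) by adding the success and failure counts to the two shape parameters: α = 0.5+10 = 10.5, β = 0.5+2 = 2.5.
Posterior mean = α/(α+β) = 10.5/13 = 0.8077.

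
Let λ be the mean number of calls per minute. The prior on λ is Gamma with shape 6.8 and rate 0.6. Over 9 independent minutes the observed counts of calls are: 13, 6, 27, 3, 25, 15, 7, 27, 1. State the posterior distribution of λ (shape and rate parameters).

Total count ∑xᵢ = 124 over n = 9 minutes.
Gamma is conjugate to the Poisson likelihood: posterior is Gamma(shape = 6.8+124 = 130.8, rate = 0.6+9 = 9.6).

Posterior: Gamma(shape=130.8, rate=9.6)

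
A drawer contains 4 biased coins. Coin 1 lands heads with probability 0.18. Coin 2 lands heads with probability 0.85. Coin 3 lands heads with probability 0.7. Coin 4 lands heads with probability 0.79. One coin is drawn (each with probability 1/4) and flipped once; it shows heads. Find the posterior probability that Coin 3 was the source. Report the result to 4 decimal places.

Posterior probability ≈ 0.2778

P(heads|C1) = 0.18; P(heads|C2) = 0.85; P(heads|C3) = 0.7; P(heads|C4) = 0.79.
Prior × likelihood for each source: 0.25·0.18=0.04500, 0.25·0.85=0.2125, 0.25·0.7=0.1750, 0.25·0.79=0.1975. Summing gives P(heads) = 0.63000.
P(Coin 3 | heads) = 0.1750 / 0.63000 = 0.2778.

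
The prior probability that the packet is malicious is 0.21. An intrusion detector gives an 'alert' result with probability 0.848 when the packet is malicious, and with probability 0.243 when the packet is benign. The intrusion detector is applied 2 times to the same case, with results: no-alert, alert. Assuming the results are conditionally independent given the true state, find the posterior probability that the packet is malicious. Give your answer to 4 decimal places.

Posterior P(H) ≈ 0.1570

With H the event that the packet is malicious, the joint likelihood of the observed sequence is P(data|H) = 0.152·0.848 = 0.12890 and P(data|¬H) = 0.757·0.243 = 0.18395.
Bayes: P(H|data) = 0.21·0.12890 / (0.21·0.12890 + 0.79·0.18395) = 0.027068/0.17239 = 0.1570.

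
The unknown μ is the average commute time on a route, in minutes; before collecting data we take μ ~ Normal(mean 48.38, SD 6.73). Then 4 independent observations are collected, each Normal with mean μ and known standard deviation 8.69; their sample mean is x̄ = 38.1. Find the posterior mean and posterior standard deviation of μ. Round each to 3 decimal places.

Prior precision 1/τ₀² = 1/6.73² = 0.0220785; data precision n/σ² = 4/8.69² = 0.0529688.
Posterior precision = 0.0220785 + 0.0529688 = 0.0750474, giving posterior SD = 1/√0.0750474 = 3.650.
Posterior mean = (0.0220785·48.38 + 0.0529688·38.1) / 0.0750474 = 41.124.

Posterior mean ≈ 41.124; posterior SD ≈ 3.650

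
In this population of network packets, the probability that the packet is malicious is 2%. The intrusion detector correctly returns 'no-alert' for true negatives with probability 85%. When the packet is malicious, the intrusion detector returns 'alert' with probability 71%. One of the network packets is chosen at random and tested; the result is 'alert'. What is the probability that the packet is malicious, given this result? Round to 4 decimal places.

Write H for 'the packet is malicious'. Prior odds H:¬H = 0.02/0.98 = 0.020408. For the 'alert' outcome, the likelihood ratio is 0.71/0.15 = 4.7333.
Posterior odds = 0.020408 × 4.7333 = 0.096599, so P(H|E) = 0.096599/(1+0.096599) = 0.0881.

P(H | E) ≈ 0.0881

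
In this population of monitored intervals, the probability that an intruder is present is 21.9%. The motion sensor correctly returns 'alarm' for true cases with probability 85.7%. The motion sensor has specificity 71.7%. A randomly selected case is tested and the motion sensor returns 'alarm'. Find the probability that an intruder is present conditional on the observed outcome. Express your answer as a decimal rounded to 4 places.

P(H | E) ≈ 0.4592

Write H for 'an intruder is present'. Prior odds H:¬H = 0.219/0.781 = 0.28041. For the 'alarm' outcome, the likelihood ratio is 0.857/0.283 = 3.0283.
Posterior odds = 0.28041 × 3.0283 = 0.84916, so P(H|E) = 0.84916/(1+0.84916) = 0.4592.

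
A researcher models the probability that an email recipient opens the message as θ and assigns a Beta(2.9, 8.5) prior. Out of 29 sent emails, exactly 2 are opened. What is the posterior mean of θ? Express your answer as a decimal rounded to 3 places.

Observing 2 successes and 27 failures updates Beta(2.9, 8.5) by adding the success and failure counts to the two shape parameters: α = 2.9+2 = 4.9, β = 8.5+27 = 35.5.
E[θ | data] = 4.9/(4.9+35.5) = 0.121.

Posterior mean ≈ 0.121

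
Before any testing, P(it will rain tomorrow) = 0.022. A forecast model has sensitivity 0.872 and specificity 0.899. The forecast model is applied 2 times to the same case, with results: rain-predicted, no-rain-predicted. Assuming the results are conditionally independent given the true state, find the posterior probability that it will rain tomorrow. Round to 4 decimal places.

With H the event that it will rain tomorrow, the joint likelihood of the observed sequence is P(data|H) = 0.872·0.128 = 0.11162 and P(data|¬H) = 0.101·0.899 = 0.090799.
Bayes: P(H|data) = 0.022·0.11162 / (0.022·0.11162 + 0.978·0.090799) = 0.0024556/0.091257 = 0.0269.

Posterior P(H) ≈ 0.0269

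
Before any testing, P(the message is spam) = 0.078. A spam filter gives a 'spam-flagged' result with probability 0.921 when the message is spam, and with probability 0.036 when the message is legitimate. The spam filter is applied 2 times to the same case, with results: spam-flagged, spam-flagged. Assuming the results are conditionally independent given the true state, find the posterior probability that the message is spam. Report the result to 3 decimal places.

Let H be the event that the message is spam; start with P(H) = 0.078. P('spam-flagged'|H) = 0.921, P('spam-flagged'|¬H) = 0.036.
Update on result 1 ('spam-flagged'): P(H) ← 0.921·0.0780 / (0.921·0.0780 + 0.036·0.9220) = 0.071838/0.10503 = 0.6840.
Update on result 2 ('spam-flagged'): P(H) ← 0.921·0.6840 / (0.921·0.6840 + 0.036·0.3160) = 0.62994/0.64132 = 0.9823.

Posterior P(H) ≈ 0.982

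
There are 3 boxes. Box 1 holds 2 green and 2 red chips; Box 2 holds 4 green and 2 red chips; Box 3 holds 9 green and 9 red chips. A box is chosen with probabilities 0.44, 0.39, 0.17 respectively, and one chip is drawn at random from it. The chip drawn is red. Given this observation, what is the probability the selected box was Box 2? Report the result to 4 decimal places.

Tabulate prior·likelihood by source: [1] prior 0.44, lik 0.5, product 0.2200; [2] prior 0.39, lik 0.3333, product 0.1300; [3] prior 0.17, lik 0.5, product 0.08500.
Normalizing constant = 0.43500; the posterior for Box 2 is its product over the sum, 0.1300/0.43500 = 0.2989.

Posterior probability ≈ 0.2989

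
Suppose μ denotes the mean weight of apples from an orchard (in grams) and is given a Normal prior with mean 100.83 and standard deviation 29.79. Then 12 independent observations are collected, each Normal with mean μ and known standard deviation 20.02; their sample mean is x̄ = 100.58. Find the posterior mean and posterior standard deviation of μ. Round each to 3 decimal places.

Posterior mean ≈ 100.589; posterior SD ≈ 5.673

Prior precision 1/τ₀² = 1/29.79² = 0.00112683; data precision n/σ² = 12/20.02² = 0.0299401.
Posterior precision = 0.00112683 + 0.0299401 = 0.0310669, giving posterior SD = 1/√0.0310669 = 5.673.
Posterior mean = (0.00112683·100.83 + 0.0299401·100.58) / 0.0310669 = 100.589.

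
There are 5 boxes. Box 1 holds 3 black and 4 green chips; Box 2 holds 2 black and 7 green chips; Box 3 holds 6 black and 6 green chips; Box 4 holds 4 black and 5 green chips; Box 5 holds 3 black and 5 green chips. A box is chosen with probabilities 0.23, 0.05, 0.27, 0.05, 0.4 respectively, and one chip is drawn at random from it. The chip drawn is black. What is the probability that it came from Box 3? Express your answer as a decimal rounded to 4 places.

Tabulate prior·likelihood by source: [1] prior 0.23, lik 0.4286, product 0.09857; [2] prior 0.05, lik 0.2222, product 0.01111; [3] prior 0.27, lik 0.5, product 0.1350; [4] prior 0.05, lik 0.4444, product 0.02222; [5] prior 0.4, lik 0.375, product 0.1500.
Normalizing constant = 0.41690; the posterior for Box 3 is its product over the sum, 0.1350/0.41690 = 0.3238.

Posterior probability ≈ 0.3238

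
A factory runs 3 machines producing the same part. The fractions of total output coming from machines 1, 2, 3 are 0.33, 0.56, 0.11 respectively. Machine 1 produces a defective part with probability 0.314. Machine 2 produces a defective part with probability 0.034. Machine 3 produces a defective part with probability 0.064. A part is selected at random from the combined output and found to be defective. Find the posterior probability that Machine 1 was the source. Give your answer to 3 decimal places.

Posterior probability ≈ 0.799

Tabulate prior·likelihood by source: [1] prior 0.33, lik 0.314, product 0.1036; [2] prior 0.56, lik 0.034, product 0.01904; [3] prior 0.11, lik 0.064, product 0.007040.
Normalizing constant = 0.12970; the posterior for Machine 1 is its product over the sum, 0.1036/0.12970 = 0.799.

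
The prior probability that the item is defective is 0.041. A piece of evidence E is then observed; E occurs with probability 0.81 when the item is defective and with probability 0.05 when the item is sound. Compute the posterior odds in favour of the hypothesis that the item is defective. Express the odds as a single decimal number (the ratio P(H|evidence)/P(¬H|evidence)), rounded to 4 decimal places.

Posterior odds ≈ 0.6926

Prior odds = 0.041/(1−0.041) = 0.042753. In log-odds, ln(0.042753) = -3.1523.
Add log likelihood ratio: ln(16.200) = 2.7850.
Posterior log-odds = -0.36731, so posterior odds = exp(-0.36731) = 0.69260.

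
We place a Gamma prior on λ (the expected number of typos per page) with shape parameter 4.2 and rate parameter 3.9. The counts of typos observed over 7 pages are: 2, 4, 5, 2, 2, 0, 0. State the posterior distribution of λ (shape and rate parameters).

Posterior: Gamma(shape=19.2, rate=10.9)

The Poisson likelihood adds the total count to the shape and the number of exposure periods to the rate. Here ∑xᵢ = 15 and n = 7, so shape 4.2→19.2 and rate 3.9→10.9.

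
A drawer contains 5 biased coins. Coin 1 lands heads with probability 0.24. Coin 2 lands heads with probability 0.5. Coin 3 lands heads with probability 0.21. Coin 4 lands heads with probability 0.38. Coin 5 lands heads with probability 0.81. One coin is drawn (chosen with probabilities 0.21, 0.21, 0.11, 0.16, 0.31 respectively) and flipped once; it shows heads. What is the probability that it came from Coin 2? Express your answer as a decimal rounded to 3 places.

Posterior probability ≈ 0.214

Tabulate prior·likelihood by source: [1] prior 0.21, lik 0.24, product 0.05040; [2] prior 0.21, lik 0.5, product 0.1050; [3] prior 0.11, lik 0.21, product 0.02310; [4] prior 0.16, lik 0.38, product 0.06080; [5] prior 0.31, lik 0.81, product 0.2511.
Normalizing constant = 0.49040; the posterior for Coin 2 is its product over the sum, 0.1050/0.49040 = 0.214.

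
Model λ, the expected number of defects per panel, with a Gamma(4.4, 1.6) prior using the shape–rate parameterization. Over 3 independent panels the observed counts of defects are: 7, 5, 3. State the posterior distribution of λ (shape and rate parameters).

The Poisson likelihood adds the total count to the shape and the number of exposure periods to the rate. Here ∑xᵢ = 15 and n = 3, so shape 4.4→19.4 and rate 1.6→4.6.

Posterior: Gamma(shape=19.4, rate=4.6)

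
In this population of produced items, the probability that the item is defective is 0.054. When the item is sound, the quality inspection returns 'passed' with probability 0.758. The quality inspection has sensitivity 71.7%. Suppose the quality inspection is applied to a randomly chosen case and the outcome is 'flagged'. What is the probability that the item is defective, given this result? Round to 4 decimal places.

Write H for 'the item is defective'. Prior odds H:¬H = 0.054/0.946 = 0.057082. For the 'flagged' outcome, the likelihood ratio is 0.717/0.242 = 2.9628.
Posterior odds = 0.057082 × 2.9628 = 0.16912, so P(H|E) = 0.16912/(1+0.16912) = 0.1447.

P(H | E) ≈ 0.1447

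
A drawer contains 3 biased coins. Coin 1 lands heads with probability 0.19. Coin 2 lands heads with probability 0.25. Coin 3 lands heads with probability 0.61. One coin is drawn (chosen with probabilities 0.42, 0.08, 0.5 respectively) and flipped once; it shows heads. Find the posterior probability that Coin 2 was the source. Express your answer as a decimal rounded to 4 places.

Posterior probability ≈ 0.0494

Tabulate prior·likelihood by source: [1] prior 0.42, lik 0.19, product 0.07980; [2] prior 0.08, lik 0.25, product 0.02000; [3] prior 0.5, lik 0.61, product 0.3050.
Normalizing constant = 0.40480; the posterior for Coin 2 is its product over the sum, 0.02000/0.40480 = 0.0494.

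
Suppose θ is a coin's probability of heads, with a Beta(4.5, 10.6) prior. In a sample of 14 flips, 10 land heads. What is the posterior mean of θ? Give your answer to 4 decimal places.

Posterior mean ≈ 0.4983

Observing 10 successes and 4 failures updates Beta(4.5, 10.6) by adding the success and failure counts to the two shape parameters: α = 4.5+10 = 14.5, β = 10.6+4 = 14.6.
Posterior mean = α/(α+β) = 14.5/29.1 = 0.4983.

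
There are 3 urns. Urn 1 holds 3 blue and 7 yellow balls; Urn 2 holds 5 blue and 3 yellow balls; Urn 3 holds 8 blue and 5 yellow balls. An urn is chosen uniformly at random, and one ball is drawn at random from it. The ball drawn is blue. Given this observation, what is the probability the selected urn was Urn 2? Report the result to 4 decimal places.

Posterior probability ≈ 0.4057

Tabulate prior·likelihood by source: [1] prior 0.333333, lik 0.3, product 0.1000; [2] prior 0.333333, lik 0.625, product 0.2083; [3] prior 0.333333, lik 0.6154, product 0.2051.
Normalizing constant = 0.51346; the posterior for Urn 2 is its product over the sum, 0.2083/0.51346 = 0.4057.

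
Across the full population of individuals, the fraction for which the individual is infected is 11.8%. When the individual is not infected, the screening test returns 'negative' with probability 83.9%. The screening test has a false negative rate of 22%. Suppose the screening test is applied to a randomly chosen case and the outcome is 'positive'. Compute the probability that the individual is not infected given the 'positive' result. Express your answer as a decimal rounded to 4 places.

Write H for 'the individual is infected'. Prior odds H:¬H = 0.118/0.882 = 0.13379. For the 'positive' outcome, the likelihood ratio is 0.78/0.161 = 4.8447.
Posterior odds = 0.13379 × 4.8447 = 0.64816, so P(H|E) = 0.64816/(1+0.64816) = 0.3933. Then P(¬H|E) = 1 − 0.3933 = 0.6067.

P(¬H | E) ≈ 0.6067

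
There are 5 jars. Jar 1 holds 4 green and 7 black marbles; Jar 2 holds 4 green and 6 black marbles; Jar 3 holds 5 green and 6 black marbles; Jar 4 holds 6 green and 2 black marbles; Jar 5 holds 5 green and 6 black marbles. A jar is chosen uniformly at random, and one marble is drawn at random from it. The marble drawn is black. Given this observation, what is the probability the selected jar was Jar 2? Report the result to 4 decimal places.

Posterior probability ≈ 0.2328

Tabulate prior·likelihood by source: [1] prior 0.2, lik 0.6364, product 0.1273; [2] prior 0.2, lik 0.6, product 0.1200; [3] prior 0.2, lik 0.5455, product 0.1091; [4] prior 0.2, lik 0.25, product 0.05000; [5] prior 0.2, lik 0.5455, product 0.1091.
Normalizing constant = 0.51545; the posterior for Jar 2 is its product over the sum, 0.1200/0.51545 = 0.2328.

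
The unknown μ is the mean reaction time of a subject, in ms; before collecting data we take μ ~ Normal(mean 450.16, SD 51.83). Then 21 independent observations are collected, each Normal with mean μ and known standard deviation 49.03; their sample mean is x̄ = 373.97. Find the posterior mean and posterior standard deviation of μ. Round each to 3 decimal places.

Posterior mean ≈ 377.084; posterior SD ≈ 10.478

With known σ, the Normal prior is conjugate. Weight on the data is w = (n/σ²)/(n/σ² + 1/τ₀²) = 0.00873566/(0.00873566+0.00037225) = 0.95913.
Posterior mean = w·x̄ + (1−w)·μ₀ = 0.95913·373.97 + 0.040871·450.16 = 377.084. Posterior variance = 1/(0.00873566+0.00037225) = 109.795, so SD = 10.478.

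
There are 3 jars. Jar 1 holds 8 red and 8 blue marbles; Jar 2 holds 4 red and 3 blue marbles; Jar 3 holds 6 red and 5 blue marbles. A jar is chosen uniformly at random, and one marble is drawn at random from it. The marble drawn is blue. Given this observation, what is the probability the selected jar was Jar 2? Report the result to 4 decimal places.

P(blue|Jar 1) = 0.5; P(blue|Jar 2) = 0.4286; P(blue|Jar 3) = 0.4545.
Prior × likelihood for each source: 0.333333·0.5=0.1667, 0.333333·0.4286=0.1429, 0.333333·0.4545=0.1515. Summing gives P(blue) = 0.46104.
P(Jar 2 | blue) = 0.1429 / 0.46104 = 0.3099.

Posterior probability ≈ 0.3099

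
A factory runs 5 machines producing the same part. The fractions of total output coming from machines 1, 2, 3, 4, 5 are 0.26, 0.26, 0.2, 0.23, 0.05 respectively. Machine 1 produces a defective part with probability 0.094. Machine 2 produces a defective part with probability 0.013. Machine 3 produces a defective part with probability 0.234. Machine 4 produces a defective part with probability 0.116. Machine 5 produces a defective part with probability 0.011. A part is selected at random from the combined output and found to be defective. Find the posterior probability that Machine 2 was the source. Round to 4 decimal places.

P(defective|M1) = 0.094; P(defective|M2) = 0.013; P(defective|M3) = 0.234; P(defective|M4) = 0.116; P(defective|M5) = 0.011.
Prior × likelihood for each source: 0.26·0.094=0.02444, 0.26·0.013=0.003380, 0.2·0.234=0.04680, 0.23·0.116=0.02668, 0.05·0.011=0.0005500. Summing gives P(defective) = 0.10185.
P(Machine 2 | defective) = 0.003380 / 0.10185 = 0.0332.

Posterior probability ≈ 0.0332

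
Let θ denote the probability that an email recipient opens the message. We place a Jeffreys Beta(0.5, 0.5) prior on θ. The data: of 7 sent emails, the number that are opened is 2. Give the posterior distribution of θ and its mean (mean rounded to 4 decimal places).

Posterior: Beta(2.5, 5.5); mean ≈ 0.3125

The binomial likelihood is conjugate to the Beta prior: with 2 successes and 5 failures, the posterior is Beta(0.5+2, 0.5+5) = Beta(2.5, 5.5).
E[θ | data] = 2.5/(2.5+5.5) = 0.3125.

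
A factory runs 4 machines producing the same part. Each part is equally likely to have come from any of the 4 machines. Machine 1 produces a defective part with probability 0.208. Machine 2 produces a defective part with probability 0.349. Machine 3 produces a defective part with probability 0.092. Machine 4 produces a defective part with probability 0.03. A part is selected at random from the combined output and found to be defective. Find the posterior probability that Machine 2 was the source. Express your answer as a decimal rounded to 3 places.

Posterior probability ≈ 0.514

Tabulate prior·likelihood by source: [1] prior 0.25, lik 0.208, product 0.05200; [2] prior 0.25, lik 0.349, product 0.08725; [3] prior 0.25, lik 0.092, product 0.02300; [4] prior 0.25, lik 0.03, product 0.007500.
Normalizing constant = 0.16975; the posterior for Machine 2 is its product over the sum, 0.08725/0.16975 = 0.514.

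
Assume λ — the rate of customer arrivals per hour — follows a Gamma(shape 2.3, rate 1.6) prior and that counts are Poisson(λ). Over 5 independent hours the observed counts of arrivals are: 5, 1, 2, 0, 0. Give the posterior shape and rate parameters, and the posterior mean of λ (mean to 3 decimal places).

Posterior: Gamma(shape=10.3, rate=6.6); mean ≈ 1.561

The Poisson likelihood adds the total count to the shape and the number of exposure periods to the rate. Here ∑xᵢ = 8 and n = 5, so shape 2.3→10.3 and rate 1.6→6.6.
E[λ | data] = 10.3/6.6 = 1.561.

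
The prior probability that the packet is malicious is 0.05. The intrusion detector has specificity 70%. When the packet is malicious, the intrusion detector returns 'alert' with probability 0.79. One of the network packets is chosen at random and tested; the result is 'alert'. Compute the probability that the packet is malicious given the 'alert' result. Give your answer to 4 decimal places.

P(H | E) ≈ 0.1217

Write H for 'the packet is malicious'. Prior odds H:¬H = 0.05/0.95 = 0.052632. For the 'alert' outcome, the likelihood ratio is 0.79/0.3 = 2.6333.
Posterior odds = 0.052632 × 2.6333 = 0.13860, so P(H|E) = 0.13860/(1+0.13860) = 0.1217.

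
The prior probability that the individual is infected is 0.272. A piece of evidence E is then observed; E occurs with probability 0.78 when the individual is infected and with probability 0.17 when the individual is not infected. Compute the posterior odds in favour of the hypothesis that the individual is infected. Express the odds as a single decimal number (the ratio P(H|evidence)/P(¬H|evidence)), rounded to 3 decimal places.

Posterior odds ≈ 1.714

Prior odds = 0.272/(1−0.272) = 0.37363. In log-odds, ln(0.37363) = -0.98450.
Add log likelihood ratio: ln(4.5882) = 1.5235.
Posterior log-odds = 0.53900, so posterior odds = exp(0.53900) = 1.7143.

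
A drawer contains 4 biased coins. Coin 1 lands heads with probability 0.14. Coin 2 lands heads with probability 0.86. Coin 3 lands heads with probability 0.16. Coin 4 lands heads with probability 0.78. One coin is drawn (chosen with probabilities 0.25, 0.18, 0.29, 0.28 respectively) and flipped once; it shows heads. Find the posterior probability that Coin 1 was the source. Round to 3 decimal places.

Posterior probability ≈ 0.077

Tabulate prior·likelihood by source: [1] prior 0.25, lik 0.14, product 0.03500; [2] prior 0.18, lik 0.86, product 0.1548; [3] prior 0.29, lik 0.16, product 0.04640; [4] prior 0.28, lik 0.78, product 0.2184.
Normalizing constant = 0.45460; the posterior for Coin 1 is its product over the sum, 0.03500/0.45460 = 0.077.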